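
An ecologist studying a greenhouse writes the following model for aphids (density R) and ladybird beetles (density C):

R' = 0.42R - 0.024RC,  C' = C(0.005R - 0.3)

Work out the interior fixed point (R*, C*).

R* ≈ 60, C* ≈ 17.5

Set dC/dt = 0 with C > 0: 0.005R - 0.3 = 0, so R* = 0.3/0.005 = 60.
Set dR/dt = 0 with R > 0: 0.42 - 0.024C = 0, so C* = 0.42/0.024 = 17.5.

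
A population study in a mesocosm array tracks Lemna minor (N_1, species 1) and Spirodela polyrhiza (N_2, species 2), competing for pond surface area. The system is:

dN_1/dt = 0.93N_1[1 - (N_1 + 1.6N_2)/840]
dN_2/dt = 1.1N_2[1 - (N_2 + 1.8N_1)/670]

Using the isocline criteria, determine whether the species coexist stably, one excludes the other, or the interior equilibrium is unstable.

unstable coexistence (outcome depends on initial conditions)

Compare the nullcline intercepts: K1/α12 = 840/1.6 = 525 < K2 = 670; K2/α21 = 670/1.8 = 372 < K1 = 840.
Since both are reversed, neither can invade when rare; the interior point is a saddle.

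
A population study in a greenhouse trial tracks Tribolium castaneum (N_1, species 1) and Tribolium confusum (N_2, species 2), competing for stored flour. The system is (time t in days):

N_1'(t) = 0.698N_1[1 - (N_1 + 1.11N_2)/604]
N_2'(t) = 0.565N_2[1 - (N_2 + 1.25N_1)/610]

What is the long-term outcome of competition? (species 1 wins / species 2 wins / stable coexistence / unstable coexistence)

Compare the nullcline intercepts: K1/α12 = 604/1.11 = 544 < K2 = 610; K2/α21 = 610/1.25 = 488 < K1 = 604.
Since both are reversed, neither can invade when rare; the interior point is a saddle.

unstable coexistence (outcome depends on initial conditions)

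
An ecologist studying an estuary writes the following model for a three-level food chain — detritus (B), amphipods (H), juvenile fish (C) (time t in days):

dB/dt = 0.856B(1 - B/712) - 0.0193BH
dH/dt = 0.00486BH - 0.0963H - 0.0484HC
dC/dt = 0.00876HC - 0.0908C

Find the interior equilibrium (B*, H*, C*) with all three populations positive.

B* ≈ 546, H* ≈ 10.4, C* ≈ 52.8

From dC/dt = 0: 0.00876H* = 0.0908, so H* = 10.4.
From dB/dt = 0: 0.856(1 - B*/712) = 0.0193·10.4, giving B* = 712·(1 - 0.234) = 546.
From dH/dt = 0: 0.00486·546 - 0.0963 = 0.0484C*, so C* = 2.56/0.0484 = 52.8.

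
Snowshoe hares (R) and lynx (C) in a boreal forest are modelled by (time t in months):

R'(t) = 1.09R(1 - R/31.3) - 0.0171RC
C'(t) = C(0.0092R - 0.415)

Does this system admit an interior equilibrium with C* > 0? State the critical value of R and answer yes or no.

Threshold R = 45.1; K < 45.1, so no, the predator goes extinct.

The predator equation gives dC/dt > 0 only when R > 0.415/0.0092 = 45.1.
Without the predator, R → K = 31.3. Since 31.3 < 45.1, the predator cannot invade.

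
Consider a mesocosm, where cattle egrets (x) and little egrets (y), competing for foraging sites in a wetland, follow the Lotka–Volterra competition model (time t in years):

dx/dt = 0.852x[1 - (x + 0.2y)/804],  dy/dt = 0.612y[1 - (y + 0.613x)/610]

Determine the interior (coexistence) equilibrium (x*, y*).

x* ≈ 777, y* ≈ 134

Setting both brackets to zero gives the nullclines x + 0.2y = 804 and 0.613x + y = 610.
Substituting y = 610 - 0.613x into the first: x(1 - 0.2·0.613) = 804 - 0.2·610.
So x* = 682/0.877 = 777, and then y* = 610 - 0.613·777 = 134.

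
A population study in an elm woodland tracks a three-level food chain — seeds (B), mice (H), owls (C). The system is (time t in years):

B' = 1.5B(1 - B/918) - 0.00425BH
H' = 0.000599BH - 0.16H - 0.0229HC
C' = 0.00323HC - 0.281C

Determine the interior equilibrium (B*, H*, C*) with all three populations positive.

From dC/dt = 0: 0.00323H* = 0.281, so H* = 87.
From dB/dt = 0: 1.5(1 - B*/918) = 0.00425·87, giving B* = 918·(1 - 0.246) = 692.
From dH/dt = 0: 0.000599·692 - 0.16 = 0.0229C*, so C* = 0.254/0.0229 = 11.1.

B* ≈ 692, H* ≈ 87, C* ≈ 11.1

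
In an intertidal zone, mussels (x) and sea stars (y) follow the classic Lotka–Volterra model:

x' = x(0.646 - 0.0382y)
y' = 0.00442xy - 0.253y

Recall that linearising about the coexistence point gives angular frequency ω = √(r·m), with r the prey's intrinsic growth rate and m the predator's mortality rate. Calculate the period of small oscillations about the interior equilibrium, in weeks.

T ≈ 15.5 weeks

Here r = 0.646 and m = 0.253, so r·m = 0.163.
ω = √0.163 = 0.404 per week, hence T = 2π/ω ≈ 15.5 weeks.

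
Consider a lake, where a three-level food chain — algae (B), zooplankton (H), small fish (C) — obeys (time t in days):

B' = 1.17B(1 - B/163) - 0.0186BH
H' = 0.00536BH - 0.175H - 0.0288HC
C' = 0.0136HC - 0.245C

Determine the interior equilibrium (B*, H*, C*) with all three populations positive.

B* ≈ 116, H* ≈ 18, C* ≈ 15.6

From dC/dt = 0: 0.0136H* = 0.245, so H* = 18.
From dB/dt = 0: 1.17(1 - B*/163) = 0.0186·18, giving B* = 163·(1 - 0.286) = 116.
From dH/dt = 0: 0.00536·116 - 0.175 = 0.0288C*, so C* = 0.448/0.0288 = 15.6.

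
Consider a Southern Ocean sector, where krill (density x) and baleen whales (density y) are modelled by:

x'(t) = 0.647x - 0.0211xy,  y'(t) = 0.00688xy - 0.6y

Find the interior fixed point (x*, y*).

x* ≈ 87.2, y* ≈ 30.7

Set dy/dt = 0 with y > 0: 0.00688x - 0.6 = 0, so x* = 0.6/0.00688 = 87.2.
Set dx/dt = 0 with x > 0: 0.647 - 0.0211y = 0, so y* = 0.647/0.0211 = 30.7.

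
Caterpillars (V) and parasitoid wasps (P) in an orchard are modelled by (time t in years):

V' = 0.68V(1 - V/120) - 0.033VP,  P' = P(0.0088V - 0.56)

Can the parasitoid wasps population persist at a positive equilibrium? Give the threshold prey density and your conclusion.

Threshold V = 63.6; K > 63.6, so yes, the predator persists.

The predator equation gives dP/dt > 0 only when V > 0.56/0.0088 = 63.6.
Without the predator, V → K = 120. Since 120 > 63.6, the predator can invade and persist.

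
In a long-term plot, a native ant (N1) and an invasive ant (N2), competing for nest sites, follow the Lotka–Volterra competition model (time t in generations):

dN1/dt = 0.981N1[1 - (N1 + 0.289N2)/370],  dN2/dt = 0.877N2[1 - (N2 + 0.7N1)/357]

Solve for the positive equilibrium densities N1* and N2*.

N1* ≈ 334, N2* ≈ 123

Setting both brackets to zero gives the nullclines N1 + 0.289N2 = 370 and 0.7N1 + N2 = 357.
Substituting N2 = 357 - 0.7N1 into the first: N1(1 - 0.289·0.7) = 370 - 0.289·357.
So N1* = 267/0.798 = 334, and then N2* = 357 - 0.7·334 = 123.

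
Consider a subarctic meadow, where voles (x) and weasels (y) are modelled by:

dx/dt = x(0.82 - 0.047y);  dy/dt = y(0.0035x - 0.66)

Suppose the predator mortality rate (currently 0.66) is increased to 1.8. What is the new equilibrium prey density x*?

At the interior fixed point, setting dy/dt = 0 with y > 0 fixes x* = (predator death rate)/(xy coefficient) — independent of the other coefficients.
With the change, x* = 1.8/0.0035 = 514; it rises from 189.

x* ≈ 514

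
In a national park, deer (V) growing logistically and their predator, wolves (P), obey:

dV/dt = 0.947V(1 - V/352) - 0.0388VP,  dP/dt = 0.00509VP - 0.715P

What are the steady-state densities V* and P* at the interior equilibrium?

V* ≈ 140, P* ≈ 14.7

From dP/dt = 0 with P > 0: 0.00509V* = 0.715, so V* = 140.
Substitute into dV/dt = 0: 0.947(1 - 140/352) = 0.0388P*.
The bracket is 0.601, giving P* = 0.569/0.0388 = 14.7.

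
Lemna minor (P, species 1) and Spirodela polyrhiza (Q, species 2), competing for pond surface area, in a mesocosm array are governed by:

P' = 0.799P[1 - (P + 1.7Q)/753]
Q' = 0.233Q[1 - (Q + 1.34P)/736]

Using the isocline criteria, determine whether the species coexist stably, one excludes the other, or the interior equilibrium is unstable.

Compare the nullcline intercepts: K1/α12 = 753/1.7 = 443 < K2 = 736; K2/α21 = 736/1.34 = 549 < K1 = 753.
Since both are reversed, neither can invade when rare; the interior point is a saddle.

unstable coexistence (outcome depends on initial conditions)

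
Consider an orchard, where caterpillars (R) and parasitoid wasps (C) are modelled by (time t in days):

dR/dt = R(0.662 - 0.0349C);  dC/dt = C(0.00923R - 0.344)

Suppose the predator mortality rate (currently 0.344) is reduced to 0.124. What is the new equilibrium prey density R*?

At the interior fixed point, setting dC/dt = 0 with C > 0 fixes R* = (predator death rate)/(RC coefficient) — independent of the other coefficients.
With the change, R* = 0.124/0.00923 = 13.4; it falls from 37.3.

R* ≈ 13.4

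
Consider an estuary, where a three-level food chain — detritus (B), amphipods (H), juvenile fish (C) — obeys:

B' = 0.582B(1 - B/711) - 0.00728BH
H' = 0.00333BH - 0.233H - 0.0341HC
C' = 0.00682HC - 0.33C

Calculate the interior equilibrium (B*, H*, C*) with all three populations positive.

From dC/dt = 0: 0.00682H* = 0.33, so H* = 48.4.
From dB/dt = 0: 0.582(1 - B*/711) = 0.00728·48.4, giving B* = 711·(1 - 0.605) = 281.
From dH/dt = 0: 0.00333·281 - 0.233 = 0.0341C*, so C* = 0.702/0.0341 = 20.6.

B* ≈ 281, H* ≈ 48.4, C* ≈ 20.6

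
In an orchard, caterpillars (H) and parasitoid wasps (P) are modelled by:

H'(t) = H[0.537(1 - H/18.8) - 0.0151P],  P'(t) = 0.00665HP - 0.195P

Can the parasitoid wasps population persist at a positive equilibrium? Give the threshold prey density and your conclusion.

The predator equation gives dP/dt > 0 only when H > 0.195/0.00665 = 29.3.
Without the predator, H → K = 18.8. Since 18.8 < 29.3, the predator cannot invade.

Threshold H = 29.3; K < 29.3, so no, the predator goes extinct.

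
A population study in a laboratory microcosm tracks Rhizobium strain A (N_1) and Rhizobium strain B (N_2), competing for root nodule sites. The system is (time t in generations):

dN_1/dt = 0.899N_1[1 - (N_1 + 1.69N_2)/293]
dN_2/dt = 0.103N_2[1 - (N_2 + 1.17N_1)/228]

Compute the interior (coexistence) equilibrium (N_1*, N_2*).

Setting both brackets to zero gives the nullclines N_1 + 1.69N_2 = 293 and 1.17N_1 + N_2 = 228.
Substituting N_2 = 228 - 1.17N_1 into the first: N_1(1 - 1.69·1.17) = 293 - 1.69·228.
So N_1* = -92.3/-0.977 = 94.5, and then N_2* = 228 - 1.17·94.5 = 117.

N_1* ≈ 94.5, N_2* ≈ 117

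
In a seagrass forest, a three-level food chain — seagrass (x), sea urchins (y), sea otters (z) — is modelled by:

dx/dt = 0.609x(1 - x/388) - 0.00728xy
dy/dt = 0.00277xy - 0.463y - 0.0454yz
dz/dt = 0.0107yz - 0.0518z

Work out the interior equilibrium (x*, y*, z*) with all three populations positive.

x* ≈ 366, y* ≈ 4.84, z* ≈ 12.1

From dz/dt = 0: 0.0107y* = 0.0518, so y* = 4.84.
From dx/dt = 0: 0.609(1 - x*/388) = 0.00728·4.84, giving x* = 388·(1 - 0.0579) = 366.
From dy/dt = 0: 0.00277·366 - 0.463 = 0.0454z*, so z* = 0.55/0.0454 = 12.1.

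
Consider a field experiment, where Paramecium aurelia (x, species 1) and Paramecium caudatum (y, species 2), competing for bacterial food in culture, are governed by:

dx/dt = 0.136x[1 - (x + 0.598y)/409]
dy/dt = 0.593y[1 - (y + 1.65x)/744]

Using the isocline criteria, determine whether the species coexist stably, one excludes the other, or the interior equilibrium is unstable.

Compare the nullcline intercepts: K1/α12 = 409/0.598 = 684 < K2 = 744; K2/α21 = 744/1.65 = 451 > K1 = 409.
Since the inequalities point opposite ways, species 2 can invade but species 1 cannot.

species 2 excludes species 1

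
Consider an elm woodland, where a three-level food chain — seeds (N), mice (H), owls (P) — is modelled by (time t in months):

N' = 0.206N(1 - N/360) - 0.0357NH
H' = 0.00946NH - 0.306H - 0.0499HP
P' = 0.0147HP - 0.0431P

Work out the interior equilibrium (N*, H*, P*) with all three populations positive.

N* ≈ 177, H* ≈ 2.93, P* ≈ 27.4

From dP/dt = 0: 0.0147H* = 0.0431, so H* = 2.93.
From dN/dt = 0: 0.206(1 - N*/360) = 0.0357·2.93, giving N* = 360·(1 - 0.508) = 177.
From dH/dt = 0: 0.00946·177 - 0.306 = 0.0499P*, so P* = 1.37/0.0499 = 27.4.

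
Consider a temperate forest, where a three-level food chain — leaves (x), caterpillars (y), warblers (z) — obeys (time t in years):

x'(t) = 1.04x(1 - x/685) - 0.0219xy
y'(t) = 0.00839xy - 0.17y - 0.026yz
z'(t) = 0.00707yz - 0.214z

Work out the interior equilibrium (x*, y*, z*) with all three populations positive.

From dz/dt = 0: 0.00707y* = 0.214, so y* = 30.3.
From dx/dt = 0: 1.04(1 - x*/685) = 0.0219·30.3, giving x* = 685·(1 - 0.637) = 248.
From dy/dt = 0: 0.00839·248 - 0.17 = 0.026z*, so z* = 1.91/0.026 = 73.6.

x* ≈ 248, y* ≈ 30.3, z* ≈ 73.6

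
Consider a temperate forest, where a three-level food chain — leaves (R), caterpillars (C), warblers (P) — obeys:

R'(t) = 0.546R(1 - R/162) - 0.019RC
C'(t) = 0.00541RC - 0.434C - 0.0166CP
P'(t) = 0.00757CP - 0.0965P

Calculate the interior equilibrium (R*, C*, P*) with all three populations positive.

R* ≈ 90.1, C* ≈ 12.7, P* ≈ 3.23

From dP/dt = 0: 0.00757C* = 0.0965, so C* = 12.7.
From dR/dt = 0: 0.546(1 - R*/162) = 0.019·12.7, giving R* = 162·(1 - 0.444) = 90.1.
From dC/dt = 0: 0.00541·90.1 - 0.434 = 0.0166P*, so P* = 0.0536/0.0166 = 3.23.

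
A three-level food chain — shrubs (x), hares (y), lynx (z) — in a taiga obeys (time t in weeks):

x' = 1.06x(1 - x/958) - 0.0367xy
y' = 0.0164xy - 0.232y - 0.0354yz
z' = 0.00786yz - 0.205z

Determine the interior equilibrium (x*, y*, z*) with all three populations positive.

x* ≈ 92.9, y* ≈ 26.1, z* ≈ 36.5

From dz/dt = 0: 0.00786y* = 0.205, so y* = 26.1.
From dx/dt = 0: 1.06(1 - x*/958) = 0.0367·26.1, giving x* = 958·(1 - 0.903) = 92.9.
From dy/dt = 0: 0.0164·92.9 - 0.232 = 0.0354z*, so z* = 1.29/0.0354 = 36.5.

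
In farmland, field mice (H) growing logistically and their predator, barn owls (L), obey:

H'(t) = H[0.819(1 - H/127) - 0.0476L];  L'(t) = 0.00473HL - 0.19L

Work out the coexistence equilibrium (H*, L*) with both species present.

H* ≈ 40.2, L* ≈ 11.8

From dL/dt = 0 with L > 0: 0.00473H* = 0.19, so H* = 40.2.
Substitute into dH/dt = 0: 0.819(1 - 40.2/127) = 0.0476L*.
The bracket is 0.684, giving L* = 0.56/0.0476 = 11.8.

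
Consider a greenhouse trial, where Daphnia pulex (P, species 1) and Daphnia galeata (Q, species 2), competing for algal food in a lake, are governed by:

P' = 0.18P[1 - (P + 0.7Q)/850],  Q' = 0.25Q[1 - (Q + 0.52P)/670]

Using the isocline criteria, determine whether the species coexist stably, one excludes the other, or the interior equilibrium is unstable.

stable coexistence

Compare the nullcline intercepts: K1/α12 = 850/0.7 = 1210 > K2 = 670; K2/α21 = 670/0.52 = 1290 > K1 = 850.
Since both inequalities hold, each species can invade when rare, so the interior equilibrium is stable.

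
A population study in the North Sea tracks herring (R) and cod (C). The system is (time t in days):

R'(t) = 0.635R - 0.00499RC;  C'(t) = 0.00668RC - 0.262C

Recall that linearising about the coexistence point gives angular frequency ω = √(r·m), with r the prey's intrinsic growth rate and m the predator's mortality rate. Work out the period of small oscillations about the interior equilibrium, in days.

T ≈ 15.4 days

Here r = 0.635 and m = 0.262, so r·m = 0.166.
ω = √0.166 = 0.408 per day, hence T = 2π/ω ≈ 15.4 days.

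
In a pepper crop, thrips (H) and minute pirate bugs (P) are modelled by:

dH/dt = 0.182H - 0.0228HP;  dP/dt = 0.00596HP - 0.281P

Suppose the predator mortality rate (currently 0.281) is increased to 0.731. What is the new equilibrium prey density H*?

H* ≈ 123

At the interior fixed point, setting dP/dt = 0 with P > 0 fixes H* = (predator death rate)/(HP coefficient) — independent of the other coefficients.
With the change, H* = 0.731/0.00596 = 123; it rises from 47.1.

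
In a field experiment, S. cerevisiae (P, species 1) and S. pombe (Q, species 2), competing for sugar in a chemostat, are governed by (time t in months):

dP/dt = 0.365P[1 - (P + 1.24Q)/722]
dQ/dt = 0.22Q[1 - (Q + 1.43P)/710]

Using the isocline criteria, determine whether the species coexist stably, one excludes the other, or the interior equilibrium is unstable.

unstable coexistence (outcome depends on initial conditions)

Compare the nullcline intercepts: K1/α12 = 722/1.24 = 582 < K2 = 710; K2/α21 = 710/1.43 = 497 < K1 = 722.
Since both are reversed, neither can invade when rare; the interior point is a saddle.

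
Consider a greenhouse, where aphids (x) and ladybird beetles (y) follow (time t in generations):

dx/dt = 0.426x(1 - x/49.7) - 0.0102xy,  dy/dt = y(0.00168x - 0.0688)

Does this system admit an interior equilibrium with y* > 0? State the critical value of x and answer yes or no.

The predator equation gives dy/dt > 0 only when x > 0.0688/0.00168 = 41.
Without the predator, x → K = 49.7. Since 49.7 > 41, the predator can invade and persist.

Threshold x = 41; K > 41, so yes, the predator persists.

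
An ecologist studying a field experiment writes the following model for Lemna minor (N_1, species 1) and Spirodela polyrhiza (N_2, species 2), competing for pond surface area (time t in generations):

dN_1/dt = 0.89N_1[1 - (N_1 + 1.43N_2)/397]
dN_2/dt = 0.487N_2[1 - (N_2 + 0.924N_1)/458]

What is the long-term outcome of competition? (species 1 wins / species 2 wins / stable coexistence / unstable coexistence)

Compare the nullcline intercepts: K1/α12 = 397/1.43 = 278 < K2 = 458; K2/α21 = 458/0.924 = 496 > K1 = 397.
Since the inequalities point opposite ways, species 2 can invade but species 1 cannot.

species 2 excludes species 1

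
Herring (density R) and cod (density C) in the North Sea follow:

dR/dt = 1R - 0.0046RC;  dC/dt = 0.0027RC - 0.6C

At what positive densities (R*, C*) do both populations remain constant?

Set dC/dt = 0 with C > 0: 0.0027R - 0.6 = 0, so R* = 0.6/0.0027 = 222.
Set dR/dt = 0 with R > 0: 1 - 0.0046C = 0, so C* = 1/0.0046 = 217.

R* ≈ 222, C* ≈ 217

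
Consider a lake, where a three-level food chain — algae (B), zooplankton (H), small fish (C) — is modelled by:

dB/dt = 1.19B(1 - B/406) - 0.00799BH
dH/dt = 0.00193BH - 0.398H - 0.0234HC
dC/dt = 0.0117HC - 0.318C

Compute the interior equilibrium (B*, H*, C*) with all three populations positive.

B* ≈ 332, H* ≈ 27.2, C* ≈ 10.4

From dC/dt = 0: 0.0117H* = 0.318, so H* = 27.2.
From dB/dt = 0: 1.19(1 - B*/406) = 0.00799·27.2, giving B* = 406·(1 - 0.182) = 332.
From dH/dt = 0: 0.00193·332 - 0.398 = 0.0234C*, so C* = 0.243/0.0234 = 10.4.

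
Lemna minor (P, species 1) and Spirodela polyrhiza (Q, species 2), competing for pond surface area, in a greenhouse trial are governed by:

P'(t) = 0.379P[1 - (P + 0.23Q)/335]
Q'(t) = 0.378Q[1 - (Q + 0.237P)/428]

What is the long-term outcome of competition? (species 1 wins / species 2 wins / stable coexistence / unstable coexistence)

stable coexistence

Compare the nullcline intercepts: K1/α12 = 335/0.23 = 1460 > K2 = 428; K2/α21 = 428/0.237 = 1810 > K1 = 335.
Since both inequalities hold, each species can invade when rare, so the interior equilibrium is stable.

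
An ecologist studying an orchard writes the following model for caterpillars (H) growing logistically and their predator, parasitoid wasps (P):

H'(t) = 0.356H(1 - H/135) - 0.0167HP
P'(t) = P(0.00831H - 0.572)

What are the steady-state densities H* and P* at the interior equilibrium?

H* ≈ 68.8, P* ≈ 10.4

From dP/dt = 0 with P > 0: 0.00831H* = 0.572, so H* = 68.8.
Substitute into dH/dt = 0: 0.356(1 - 68.8/135) = 0.0167P*.
The bracket is 0.49, giving P* = 0.174/0.0167 = 10.4.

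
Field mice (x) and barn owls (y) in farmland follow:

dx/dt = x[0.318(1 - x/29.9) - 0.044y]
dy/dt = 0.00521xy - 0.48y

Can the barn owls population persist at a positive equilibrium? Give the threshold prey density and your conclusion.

Threshold x = 92.1; K < 92.1, so no, the predator goes extinct.

The predator equation gives dy/dt > 0 only when x > 0.48/0.00521 = 92.1.
Without the predator, x → K = 29.9. Since 29.9 < 92.1, the predator cannot invade.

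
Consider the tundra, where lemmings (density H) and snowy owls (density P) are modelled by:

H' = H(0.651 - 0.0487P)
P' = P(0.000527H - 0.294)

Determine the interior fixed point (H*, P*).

H* ≈ 558, P* ≈ 13.4

Set dP/dt = 0 with P > 0: 0.000527H - 0.294 = 0, so H* = 0.294/0.000527 = 558.
Set dH/dt = 0 with H > 0: 0.651 - 0.0487P = 0, so P* = 0.651/0.0487 = 13.4.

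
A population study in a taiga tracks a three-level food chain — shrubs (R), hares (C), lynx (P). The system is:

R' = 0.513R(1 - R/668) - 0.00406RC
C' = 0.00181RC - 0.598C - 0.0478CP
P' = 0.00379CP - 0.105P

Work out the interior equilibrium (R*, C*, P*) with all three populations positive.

R* ≈ 522, C* ≈ 27.7, P* ≈ 7.24

From dP/dt = 0: 0.00379C* = 0.105, so C* = 27.7.
From dR/dt = 0: 0.513(1 - R*/668) = 0.00406·27.7, giving R* = 668·(1 - 0.219) = 522.
From dC/dt = 0: 0.00181·522 - 0.598 = 0.0478P*, so P* = 0.346/0.0478 = 7.24.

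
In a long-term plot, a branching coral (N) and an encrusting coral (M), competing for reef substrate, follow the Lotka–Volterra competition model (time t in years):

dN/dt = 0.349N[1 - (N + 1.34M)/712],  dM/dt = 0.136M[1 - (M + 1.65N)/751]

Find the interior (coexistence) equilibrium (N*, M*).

Setting both brackets to zero gives the nullclines N + 1.34M = 712 and 1.65N + M = 751.
Substituting M = 751 - 1.65N into the first: N(1 - 1.34·1.65) = 712 - 1.34·751.
So N* = -294/-1.21 = 243, and then M* = 751 - 1.65·243 = 350.

N* ≈ 243, M* ≈ 350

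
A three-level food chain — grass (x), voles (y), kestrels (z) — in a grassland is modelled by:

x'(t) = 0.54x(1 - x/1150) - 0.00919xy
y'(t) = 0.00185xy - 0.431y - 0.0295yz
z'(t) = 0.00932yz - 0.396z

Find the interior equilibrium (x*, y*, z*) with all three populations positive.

From dz/dt = 0: 0.00932y* = 0.396, so y* = 42.5.
From dx/dt = 0: 0.54(1 - x*/1150) = 0.00919·42.5, giving x* = 1150·(1 - 0.723) = 318.
From dy/dt = 0: 0.00185·318 - 0.431 = 0.0295z*, so z* = 0.158/0.0295 = 5.36.

x* ≈ 318, y* ≈ 42.5, z* ≈ 5.36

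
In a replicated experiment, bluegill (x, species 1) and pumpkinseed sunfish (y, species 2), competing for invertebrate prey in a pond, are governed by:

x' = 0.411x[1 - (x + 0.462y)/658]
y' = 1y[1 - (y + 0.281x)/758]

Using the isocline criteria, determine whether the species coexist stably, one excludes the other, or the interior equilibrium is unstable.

Compare the nullcline intercepts: K1/α12 = 658/0.462 = 1420 > K2 = 758; K2/α21 = 758/0.281 = 2700 > K1 = 658.
Since both inequalities hold, each species can invade when rare, so the interior equilibrium is stable.

stable coexistence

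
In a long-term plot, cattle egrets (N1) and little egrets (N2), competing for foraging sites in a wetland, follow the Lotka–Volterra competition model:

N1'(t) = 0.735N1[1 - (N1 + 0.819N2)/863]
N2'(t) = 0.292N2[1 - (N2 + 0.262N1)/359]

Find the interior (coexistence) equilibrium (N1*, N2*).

Setting both brackets to zero gives the nullclines N1 + 0.819N2 = 863 and 0.262N1 + N2 = 359.
Substituting N2 = 359 - 0.262N1 into the first: N1(1 - 0.819·0.262) = 863 - 0.819·359.
So N1* = 569/0.785 = 724, and then N2* = 359 - 0.262·724 = 169.

N1* ≈ 724, N2* ≈ 169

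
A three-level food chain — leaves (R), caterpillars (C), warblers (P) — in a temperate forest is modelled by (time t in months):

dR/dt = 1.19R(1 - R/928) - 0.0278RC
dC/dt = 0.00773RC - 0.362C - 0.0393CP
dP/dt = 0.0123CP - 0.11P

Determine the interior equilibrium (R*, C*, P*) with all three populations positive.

From dP/dt = 0: 0.0123C* = 0.11, so C* = 8.94.
From dR/dt = 0: 1.19(1 - R*/928) = 0.0278·8.94, giving R* = 928·(1 - 0.209) = 734.
From dC/dt = 0: 0.00773·734 - 0.362 = 0.0393P*, so P* = 5.31/0.0393 = 135.

R* ≈ 734, C* ≈ 8.94, P* ≈ 135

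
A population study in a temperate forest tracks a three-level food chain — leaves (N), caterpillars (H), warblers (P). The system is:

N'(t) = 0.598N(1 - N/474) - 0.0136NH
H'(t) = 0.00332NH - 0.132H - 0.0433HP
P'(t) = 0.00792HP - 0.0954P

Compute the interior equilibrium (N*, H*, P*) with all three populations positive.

N* ≈ 344, H* ≈ 12, P* ≈ 23.3

From dP/dt = 0: 0.00792H* = 0.0954, so H* = 12.
From dN/dt = 0: 0.598(1 - N*/474) = 0.0136·12, giving N* = 474·(1 - 0.274) = 344.
From dH/dt = 0: 0.00332·344 - 0.132 = 0.0433P*, so P* = 1.01/0.0433 = 23.3.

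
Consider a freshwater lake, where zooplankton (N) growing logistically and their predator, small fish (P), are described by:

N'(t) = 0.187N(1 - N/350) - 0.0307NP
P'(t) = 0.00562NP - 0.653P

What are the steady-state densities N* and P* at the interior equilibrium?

From dP/dt = 0 with P > 0: 0.00562N* = 0.653, so N* = 116.
Substitute into dN/dt = 0: 0.187(1 - 116/350) = 0.0307P*.
The bracket is 0.668, giving P* = 0.125/0.0307 = 4.07.

N* ≈ 116, P* ≈ 4.07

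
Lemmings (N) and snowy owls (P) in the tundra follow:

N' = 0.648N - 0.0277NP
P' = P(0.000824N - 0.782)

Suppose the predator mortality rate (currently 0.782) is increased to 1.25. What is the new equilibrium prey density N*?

At the interior fixed point, setting dP/dt = 0 with P > 0 fixes N* = (predator death rate)/(NP coefficient) — independent of the other coefficients.
With the change, N* = 1.25/0.000824 = 1520; it rises from 949.

N* ≈ 1520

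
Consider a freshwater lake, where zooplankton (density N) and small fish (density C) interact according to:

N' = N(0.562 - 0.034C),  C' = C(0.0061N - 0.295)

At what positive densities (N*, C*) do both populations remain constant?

Set dC/dt = 0 with C > 0: 0.0061N - 0.295 = 0, so N* = 0.295/0.0061 = 48.4.
Set dN/dt = 0 with N > 0: 0.562 - 0.034C = 0, so C* = 0.562/0.034 = 16.5.

N* ≈ 48.4, C* ≈ 16.5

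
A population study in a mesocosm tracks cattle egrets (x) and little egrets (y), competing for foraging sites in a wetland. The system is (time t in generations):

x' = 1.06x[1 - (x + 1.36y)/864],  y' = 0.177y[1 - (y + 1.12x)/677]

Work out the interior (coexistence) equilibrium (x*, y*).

Setting both brackets to zero gives the nullclines x + 1.36y = 864 and 1.12x + y = 677.
Substituting y = 677 - 1.12x into the first: x(1 - 1.36·1.12) = 864 - 1.36·677.
So x* = -56.7/-0.523 = 108, and then y* = 677 - 1.12·108 = 556.

x* ≈ 108, y* ≈ 556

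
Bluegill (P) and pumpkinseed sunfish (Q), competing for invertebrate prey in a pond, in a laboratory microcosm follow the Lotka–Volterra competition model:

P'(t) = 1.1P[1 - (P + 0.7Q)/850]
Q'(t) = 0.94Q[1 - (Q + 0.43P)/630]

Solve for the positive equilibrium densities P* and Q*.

P* ≈ 585, Q* ≈ 378

Setting both brackets to zero gives the nullclines P + 0.7Q = 850 and 0.43P + Q = 630.
Substituting Q = 630 - 0.43P into the first: P(1 - 0.7·0.43) = 850 - 0.7·630.
So P* = 409/0.699 = 585, and then Q* = 630 - 0.43·585 = 378.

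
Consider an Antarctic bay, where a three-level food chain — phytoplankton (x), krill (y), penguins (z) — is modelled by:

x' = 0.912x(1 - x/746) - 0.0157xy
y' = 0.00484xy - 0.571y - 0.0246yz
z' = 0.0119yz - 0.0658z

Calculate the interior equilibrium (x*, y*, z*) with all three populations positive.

x* ≈ 675, y* ≈ 5.53, z* ≈ 110

From dz/dt = 0: 0.0119y* = 0.0658, so y* = 5.53.
From dx/dt = 0: 0.912(1 - x*/746) = 0.0157·5.53, giving x* = 746·(1 - 0.0952) = 675.
From dy/dt = 0: 0.00484·675 - 0.571 = 0.0246z*, so z* = 2.7/0.0246 = 110.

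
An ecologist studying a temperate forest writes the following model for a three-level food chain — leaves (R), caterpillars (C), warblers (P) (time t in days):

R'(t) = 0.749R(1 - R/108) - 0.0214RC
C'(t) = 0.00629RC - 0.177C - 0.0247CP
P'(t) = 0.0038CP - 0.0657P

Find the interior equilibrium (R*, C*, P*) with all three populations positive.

R* ≈ 54.6, C* ≈ 17.3, P* ≈ 6.75

From dP/dt = 0: 0.0038C* = 0.0657, so C* = 17.3.
From dR/dt = 0: 0.749(1 - R*/108) = 0.0214·17.3, giving R* = 108·(1 - 0.494) = 54.6.
From dC/dt = 0: 0.00629·54.6 - 0.177 = 0.0247P*, so P* = 0.167/0.0247 = 6.75.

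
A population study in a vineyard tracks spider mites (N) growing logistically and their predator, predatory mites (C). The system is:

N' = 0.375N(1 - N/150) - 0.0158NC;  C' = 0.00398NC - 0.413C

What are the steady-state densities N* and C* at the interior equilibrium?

From dC/dt = 0 with C > 0: 0.00398N* = 0.413, so N* = 104.
Substitute into dN/dt = 0: 0.375(1 - 104/150) = 0.0158C*.
The bracket is 0.308, giving C* = 0.116/0.0158 = 7.32.

N* ≈ 104, C* ≈ 7.32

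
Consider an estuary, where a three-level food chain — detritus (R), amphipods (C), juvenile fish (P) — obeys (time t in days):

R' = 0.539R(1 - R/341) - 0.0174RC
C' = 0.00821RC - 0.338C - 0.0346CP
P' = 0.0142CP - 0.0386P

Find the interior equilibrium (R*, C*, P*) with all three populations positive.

R* ≈ 311, C* ≈ 2.72, P* ≈ 64

From dP/dt = 0: 0.0142C* = 0.0386, so C* = 2.72.
From dR/dt = 0: 0.539(1 - R*/341) = 0.0174·2.72, giving R* = 341·(1 - 0.0878) = 311.
From dC/dt = 0: 0.00821·311 - 0.338 = 0.0346P*, so P* = 2.22/0.0346 = 64.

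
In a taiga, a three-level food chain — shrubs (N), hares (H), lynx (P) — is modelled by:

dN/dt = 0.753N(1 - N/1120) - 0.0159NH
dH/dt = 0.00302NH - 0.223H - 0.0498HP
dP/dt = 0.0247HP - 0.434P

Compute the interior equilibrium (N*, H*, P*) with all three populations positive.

From dP/dt = 0: 0.0247H* = 0.434, so H* = 17.6.
From dN/dt = 0: 0.753(1 - N*/1120) = 0.0159·17.6, giving N* = 1120·(1 - 0.371) = 704.
From dH/dt = 0: 0.00302·704 - 0.223 = 0.0498P*, so P* = 1.9/0.0498 = 38.2.

N* ≈ 704, H* ≈ 17.6, P* ≈ 38.2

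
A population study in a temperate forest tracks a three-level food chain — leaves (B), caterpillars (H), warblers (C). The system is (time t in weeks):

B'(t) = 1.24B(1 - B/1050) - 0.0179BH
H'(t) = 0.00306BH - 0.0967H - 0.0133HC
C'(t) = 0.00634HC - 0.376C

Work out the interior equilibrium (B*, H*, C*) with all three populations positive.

From dC/dt = 0: 0.00634H* = 0.376, so H* = 59.3.
From dB/dt = 0: 1.24(1 - B*/1050) = 0.0179·59.3, giving B* = 1050·(1 - 0.856) = 151.
From dH/dt = 0: 0.00306·151 - 0.0967 = 0.0133C*, so C* = 0.366/0.0133 = 27.5.

B* ≈ 151, H* ≈ 59.3, C* ≈ 27.5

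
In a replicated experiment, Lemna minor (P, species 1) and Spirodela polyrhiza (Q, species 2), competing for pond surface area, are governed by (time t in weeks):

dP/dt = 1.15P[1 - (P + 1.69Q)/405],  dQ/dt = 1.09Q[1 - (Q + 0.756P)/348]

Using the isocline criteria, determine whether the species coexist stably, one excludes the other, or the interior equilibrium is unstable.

species 2 excludes species 1

Compare the nullcline intercepts: K1/α12 = 405/1.69 = 240 < K2 = 348; K2/α21 = 348/0.756 = 460 > K1 = 405.
Since the inequalities point opposite ways, species 2 can invade but species 1 cannot.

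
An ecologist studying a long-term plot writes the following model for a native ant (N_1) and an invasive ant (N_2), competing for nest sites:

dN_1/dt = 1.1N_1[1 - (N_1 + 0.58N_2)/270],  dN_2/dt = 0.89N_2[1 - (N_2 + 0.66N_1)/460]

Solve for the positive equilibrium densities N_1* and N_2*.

N_1* ≈ 5.18, N_2* ≈ 457

Setting both brackets to zero gives the nullclines N_1 + 0.58N_2 = 270 and 0.66N_1 + N_2 = 460.
Substituting N_2 = 460 - 0.66N_1 into the first: N_1(1 - 0.58·0.66) = 270 - 0.58·460.
So N_1* = 3.2/0.617 = 5.18, and then N_2* = 460 - 0.66·5.18 = 457.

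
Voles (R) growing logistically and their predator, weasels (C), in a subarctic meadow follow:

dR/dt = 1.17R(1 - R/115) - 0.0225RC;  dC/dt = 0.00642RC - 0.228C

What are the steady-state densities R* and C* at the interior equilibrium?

R* ≈ 35.5, C* ≈ 35.9

From dC/dt = 0 with C > 0: 0.00642R* = 0.228, so R* = 35.5.
Substitute into dR/dt = 0: 1.17(1 - 35.5/115) = 0.0225C*.
The bracket is 0.691, giving C* = 0.809/0.0225 = 35.9.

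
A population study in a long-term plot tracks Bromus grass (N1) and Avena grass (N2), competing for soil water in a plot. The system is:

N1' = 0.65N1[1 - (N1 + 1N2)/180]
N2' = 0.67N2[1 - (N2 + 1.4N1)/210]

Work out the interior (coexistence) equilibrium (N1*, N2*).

Setting both brackets to zero gives the nullclines N1 + 1N2 = 180 and 1.4N1 + N2 = 210.
Substituting N2 = 210 - 1.4N1 into the first: N1(1 - 1·1.4) = 180 - 1·210.
So N1* = -30/-0.4 = 75, and then N2* = 210 - 1.4·75 = 105.

N1* ≈ 75, N2* ≈ 105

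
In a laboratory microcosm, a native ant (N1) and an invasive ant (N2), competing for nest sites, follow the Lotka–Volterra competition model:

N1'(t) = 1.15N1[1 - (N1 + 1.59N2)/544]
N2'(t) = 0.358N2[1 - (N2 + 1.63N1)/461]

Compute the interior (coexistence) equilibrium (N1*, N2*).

N1* ≈ 119, N2* ≈ 267

Setting both brackets to zero gives the nullclines N1 + 1.59N2 = 544 and 1.63N1 + N2 = 461.
Substituting N2 = 461 - 1.63N1 into the first: N1(1 - 1.59·1.63) = 544 - 1.59·461.
So N1* = -189/-1.59 = 119, and then N2* = 461 - 1.63·119 = 267.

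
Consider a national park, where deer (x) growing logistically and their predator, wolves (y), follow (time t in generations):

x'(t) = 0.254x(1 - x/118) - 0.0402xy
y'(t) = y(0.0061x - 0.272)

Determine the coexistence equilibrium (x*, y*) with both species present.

From dy/dt = 0 with y > 0: 0.0061x* = 0.272, so x* = 44.6.
Substitute into dx/dt = 0: 0.254(1 - 44.6/118) = 0.0402y*.
The bracket is 0.622, giving y* = 0.158/0.0402 = 3.93.

x* ≈ 44.6, y* ≈ 3.93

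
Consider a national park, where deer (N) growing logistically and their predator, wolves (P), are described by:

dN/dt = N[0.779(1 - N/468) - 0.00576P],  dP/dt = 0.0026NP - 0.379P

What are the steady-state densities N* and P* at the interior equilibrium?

From dP/dt = 0 with P > 0: 0.0026N* = 0.379, so N* = 146.
Substitute into dN/dt = 0: 0.779(1 - 146/468) = 0.00576P*.
The bracket is 0.689, giving P* = 0.536/0.00576 = 93.1.

N* ≈ 146, P* ≈ 93.1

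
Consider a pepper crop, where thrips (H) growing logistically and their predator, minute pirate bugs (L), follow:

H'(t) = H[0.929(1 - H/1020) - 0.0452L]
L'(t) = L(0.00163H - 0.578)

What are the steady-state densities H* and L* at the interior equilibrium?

From dL/dt = 0 with L > 0: 0.00163H* = 0.578, so H* = 355.
Substitute into dH/dt = 0: 0.929(1 - 355/1020) = 0.0452L*.
The bracket is 0.652, giving L* = 0.606/0.0452 = 13.4.

H* ≈ 355, L* ≈ 13.4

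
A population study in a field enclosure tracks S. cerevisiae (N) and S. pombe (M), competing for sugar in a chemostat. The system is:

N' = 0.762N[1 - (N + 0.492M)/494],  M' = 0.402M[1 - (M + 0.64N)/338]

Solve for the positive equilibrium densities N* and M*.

Setting both brackets to zero gives the nullclines N + 0.492M = 494 and 0.64N + M = 338.
Substituting M = 338 - 0.64N into the first: N(1 - 0.492·0.64) = 494 - 0.492·338.
So N* = 328/0.685 = 478, and then M* = 338 - 0.64·478 = 31.9.

N* ≈ 478, M* ≈ 31.9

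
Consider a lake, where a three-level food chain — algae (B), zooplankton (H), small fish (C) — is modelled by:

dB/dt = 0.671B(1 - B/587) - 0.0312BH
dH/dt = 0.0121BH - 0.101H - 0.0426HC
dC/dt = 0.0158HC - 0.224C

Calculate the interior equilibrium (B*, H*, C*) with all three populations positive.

From dC/dt = 0: 0.0158H* = 0.224, so H* = 14.2.
From dB/dt = 0: 0.671(1 - B*/587) = 0.0312·14.2, giving B* = 587·(1 - 0.659) = 200.
From dH/dt = 0: 0.0121·200 - 0.101 = 0.0426C*, so C* = 2.32/0.0426 = 54.4.

B* ≈ 200, H* ≈ 14.2, C* ≈ 54.4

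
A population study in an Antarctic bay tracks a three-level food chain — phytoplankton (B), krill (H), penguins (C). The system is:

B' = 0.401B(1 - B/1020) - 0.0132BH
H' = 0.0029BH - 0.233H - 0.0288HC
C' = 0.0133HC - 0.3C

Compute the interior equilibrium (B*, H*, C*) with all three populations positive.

From dC/dt = 0: 0.0133H* = 0.3, so H* = 22.6.
From dB/dt = 0: 0.401(1 - B*/1020) = 0.0132·22.6, giving B* = 1020·(1 - 0.743) = 263.
From dH/dt = 0: 0.0029·263 - 0.233 = 0.0288C*, so C* = 0.529/0.0288 = 18.4.

B* ≈ 263, H* ≈ 22.6, C* ≈ 18.4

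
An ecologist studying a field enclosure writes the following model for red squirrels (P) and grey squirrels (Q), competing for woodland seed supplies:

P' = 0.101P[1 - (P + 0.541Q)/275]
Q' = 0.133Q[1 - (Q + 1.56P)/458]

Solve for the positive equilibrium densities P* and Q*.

P* ≈ 174, Q* ≈ 186

Setting both brackets to zero gives the nullclines P + 0.541Q = 275 and 1.56P + Q = 458.
Substituting Q = 458 - 1.56P into the first: P(1 - 0.541·1.56) = 275 - 0.541·458.
So P* = 27.2/0.156 = 174, and then Q* = 458 - 1.56·174 = 186.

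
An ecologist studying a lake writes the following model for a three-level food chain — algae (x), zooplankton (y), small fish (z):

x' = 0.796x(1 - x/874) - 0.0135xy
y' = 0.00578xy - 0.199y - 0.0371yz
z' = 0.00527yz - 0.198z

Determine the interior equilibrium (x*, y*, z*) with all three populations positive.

x* ≈ 317, y* ≈ 37.6, z* ≈ 44

From dz/dt = 0: 0.00527y* = 0.198, so y* = 37.6.
From dx/dt = 0: 0.796(1 - x*/874) = 0.0135·37.6, giving x* = 874·(1 - 0.637) = 317.
From dy/dt = 0: 0.00578·317 - 0.199 = 0.0371z*, so z* = 1.63/0.0371 = 44.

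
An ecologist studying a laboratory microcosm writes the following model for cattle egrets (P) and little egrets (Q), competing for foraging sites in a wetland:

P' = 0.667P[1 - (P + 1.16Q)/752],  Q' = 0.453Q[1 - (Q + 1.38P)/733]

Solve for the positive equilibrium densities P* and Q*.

Setting both brackets to zero gives the nullclines P + 1.16Q = 752 and 1.38P + Q = 733.
Substituting Q = 733 - 1.38P into the first: P(1 - 1.16·1.38) = 752 - 1.16·733.
So P* = -98.3/-0.601 = 164, and then Q* = 733 - 1.38·164 = 507.

P* ≈ 164, Q* ≈ 507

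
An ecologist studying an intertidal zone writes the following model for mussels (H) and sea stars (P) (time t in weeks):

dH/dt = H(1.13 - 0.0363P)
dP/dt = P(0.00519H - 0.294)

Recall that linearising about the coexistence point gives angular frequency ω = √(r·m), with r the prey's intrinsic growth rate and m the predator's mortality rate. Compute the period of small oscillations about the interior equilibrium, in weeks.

Here r = 1.13 and m = 0.294, so r·m = 0.332.
ω = √0.332 = 0.576 per week, hence T = 2π/ω ≈ 10.9 weeks.

T ≈ 10.9 weeks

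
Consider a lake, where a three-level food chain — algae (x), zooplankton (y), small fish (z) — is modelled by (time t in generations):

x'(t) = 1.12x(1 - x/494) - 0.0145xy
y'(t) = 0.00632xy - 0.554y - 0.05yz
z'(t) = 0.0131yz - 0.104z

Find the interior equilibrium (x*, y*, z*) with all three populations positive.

x* ≈ 443, y* ≈ 7.94, z* ≈ 44.9

From dz/dt = 0: 0.0131y* = 0.104, so y* = 7.94.
From dx/dt = 0: 1.12(1 - x*/494) = 0.0145·7.94, giving x* = 494·(1 - 0.103) = 443.
From dy/dt = 0: 0.00632·443 - 0.554 = 0.05z*, so z* = 2.25/0.05 = 44.9.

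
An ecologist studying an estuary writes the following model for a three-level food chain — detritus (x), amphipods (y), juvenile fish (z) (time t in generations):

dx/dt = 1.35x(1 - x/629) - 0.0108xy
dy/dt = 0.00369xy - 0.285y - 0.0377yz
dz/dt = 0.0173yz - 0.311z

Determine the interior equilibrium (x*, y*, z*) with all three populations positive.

x* ≈ 539, y* ≈ 18, z* ≈ 45.2

From dz/dt = 0: 0.0173y* = 0.311, so y* = 18.
From dx/dt = 0: 1.35(1 - x*/629) = 0.0108·18, giving x* = 629·(1 - 0.144) = 539.
From dy/dt = 0: 0.00369·539 - 0.285 = 0.0377z*, so z* = 1.7/0.0377 = 45.2.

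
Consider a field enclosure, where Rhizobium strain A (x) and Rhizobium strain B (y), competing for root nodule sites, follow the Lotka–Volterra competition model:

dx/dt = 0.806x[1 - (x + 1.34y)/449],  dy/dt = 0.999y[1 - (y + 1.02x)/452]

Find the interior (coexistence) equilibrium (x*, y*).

x* ≈ 427, y* ≈ 16.3

Setting both brackets to zero gives the nullclines x + 1.34y = 449 and 1.02x + y = 452.
Substituting y = 452 - 1.02x into the first: x(1 - 1.34·1.02) = 449 - 1.34·452.
So x* = -157/-0.367 = 427, and then y* = 452 - 1.02·427 = 16.3.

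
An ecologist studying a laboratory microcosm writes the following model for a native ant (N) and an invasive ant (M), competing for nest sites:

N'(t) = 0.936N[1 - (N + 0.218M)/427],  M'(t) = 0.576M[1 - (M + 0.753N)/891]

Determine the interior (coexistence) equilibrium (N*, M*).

N* ≈ 278, M* ≈ 681

Setting both brackets to zero gives the nullclines N + 0.218M = 427 and 0.753N + M = 891.
Substituting M = 891 - 0.753N into the first: N(1 - 0.218·0.753) = 427 - 0.218·891.
So N* = 233/0.836 = 278, and then M* = 891 - 0.753·278 = 681.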